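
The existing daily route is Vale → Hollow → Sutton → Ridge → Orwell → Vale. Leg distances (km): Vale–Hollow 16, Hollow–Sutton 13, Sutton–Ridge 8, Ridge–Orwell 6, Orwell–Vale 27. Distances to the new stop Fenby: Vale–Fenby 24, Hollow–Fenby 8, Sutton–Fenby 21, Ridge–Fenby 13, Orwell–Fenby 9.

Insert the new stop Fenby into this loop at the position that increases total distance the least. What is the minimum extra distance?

Adding 6 km by placing Fenby on the Orwell–Vale leg.

Insertion cost between consecutive stops i–j is d(i,Fenby) + d(Fenby,j) − d(i,j):
  between Vale and Hollow: 24 + 8 − 16 = 16
  between Hollow and Sutton: 8 + 21 − 13 = 16
  between Sutton and Ridge: 21 + 13 − 8 = 26
  between Ridge and Orwell: 13 + 9 − 6 = 16
  between Orwell and Vale: 9 + 24 − 27 = 6
Cheapest insertion is between Orwell and Vale, adding 6.
New total = 70 + 6 = 76.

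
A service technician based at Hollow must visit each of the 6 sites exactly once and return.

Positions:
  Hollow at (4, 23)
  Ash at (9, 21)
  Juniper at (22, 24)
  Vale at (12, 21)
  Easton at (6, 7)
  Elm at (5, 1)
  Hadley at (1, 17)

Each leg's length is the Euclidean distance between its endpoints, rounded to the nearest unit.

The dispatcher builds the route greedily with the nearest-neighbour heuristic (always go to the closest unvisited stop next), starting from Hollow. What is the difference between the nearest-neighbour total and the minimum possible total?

The nearest-neighbour route is 9 longer than optimal.

From Hollow: Ash=5, Hadley=7, Vale=8, Easton=16, Juniper=18, Elm=22 → choose Ash (5).
From Ash: Vale=3, Hadley=9, Juniper=13, Easton=14, Elm=20 → choose Vale (3).
From Vale: Juniper=10, Hadley=12, Easton=15, Elm=21 → choose Juniper (10).
From Juniper: Hadley=22, Easton=23, Elm=29 → choose Hadley (22).
From Hadley: Easton=11, Elm=16 → choose Easton (11).
From Easton: Elm=6 → choose Elm (6).
NN route Hollow → Ash → Vale → Juniper → Hadley → Easton → Elm → Hollow costs 79.
Optimal: Hollow → Ash → Vale → Juniper → Easton → Elm → Hadley → Hollow costs 70 (by enumerating all 360 distinct tours).
Excess = 79 − 70 = 9.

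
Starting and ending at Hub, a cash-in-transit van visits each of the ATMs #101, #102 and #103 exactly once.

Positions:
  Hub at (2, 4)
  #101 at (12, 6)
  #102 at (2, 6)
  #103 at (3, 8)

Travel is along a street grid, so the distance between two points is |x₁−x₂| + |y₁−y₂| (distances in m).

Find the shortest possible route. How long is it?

Minimum total distance: 28 m.

With 3 stops there are 3!/2 = 3 distinct round trips (a route and its reverse cost the same).
Hub - #101 - #102 - #103 - Hub: 12+10+3+5 = 30
Hub - #101 - #103 - #102 - Hub: 12+11+3+2 = 28
Hub - #102 - #101 - #103 - Hub: 2+10+11+5 = 28
The minimum is 28.
One optimal route: Hub → #101 → #103 → #102 → Hub (or its reverse).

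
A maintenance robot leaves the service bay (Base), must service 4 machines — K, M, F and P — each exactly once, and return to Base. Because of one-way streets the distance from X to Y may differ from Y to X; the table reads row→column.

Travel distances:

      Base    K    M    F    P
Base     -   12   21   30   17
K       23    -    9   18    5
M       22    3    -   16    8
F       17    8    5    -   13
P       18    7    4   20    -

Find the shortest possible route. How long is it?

Base - K - M - F - P - Base: 12+9+16+13+18 = 68
Base - K - M - P - F - Base: 12+9+8+20+17 = 66
Base - K - F - M - P - Base: 12+18+5+8+18 = 61
Base - K - F - P - M - Base: 12+18+13+4+22 = 69
Base - K - P - M - F - Base: 12+5+4+16+17 = 54
Base - K - P - F - M - Base: 12+5+20+5+22 = 64
Base - M - K - F - P - Base: 21+3+18+13+18 = 73
Base - M - K - P - F - Base: 21+3+5+20+17 = 66
Base - M - F - K - P - Base: 21+16+8+5+18 = 68
Base - M - F - P - K - Base: 21+16+13+7+23 = 80
Base - M - P - K - F - Base: 21+8+7+18+17 = 71
Base - M - P - F - K - Base: 21+8+20+8+23 = 80
Base - F - K - M - P - Base: 30+8+9+8+18 = 73
Base - F - K - P - M - Base: 30+8+5+4+22 = 69
… (10 more)
The minimum is 54.
One optimal route: Base → K → P → M → F → Base.

54 — the shortest possible round trip.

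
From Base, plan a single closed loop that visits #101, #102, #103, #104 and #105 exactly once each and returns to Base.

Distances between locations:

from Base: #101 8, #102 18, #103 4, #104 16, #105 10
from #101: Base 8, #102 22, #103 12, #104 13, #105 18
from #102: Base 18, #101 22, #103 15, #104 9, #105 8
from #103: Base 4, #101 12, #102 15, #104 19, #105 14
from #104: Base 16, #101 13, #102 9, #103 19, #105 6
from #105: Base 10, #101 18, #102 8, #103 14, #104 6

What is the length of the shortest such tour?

With 5 stops there are 5!/2 = 60 distinct round trips (a route and its reverse cost the same).
Base - #101 - #102 - #103 - #104 - #105 - Base: 8+22+15+19+6+10 = 80
Base - #101 - #102 - #103 - #105 - #104 - Base: 8+22+15+14+6+16 = 81
Base - #101 - #102 - #104 - #103 - #105 - Base: 8+22+9+19+14+10 = 82
Base - #101 - #102 - #104 - #105 - #103 - Base: 8+22+9+6+14+4 = 63
Base - #101 - #102 - #105 - #103 - #104 - Base: 8+22+8+14+19+16 = 87
Base - #101 - #102 - #105 - #104 - #103 - Base: 8+22+8+6+19+4 = 67
Base - #101 - #103 - #102 - #104 - #105 - Base: 8+12+15+9+6+10 = 60
Base - #101 - #103 - #102 - #105 - #104 - Base: 8+12+15+8+6+16 = 65
Base - #101 - #103 - #104 - #102 - #105 - Base: 8+12+19+9+8+10 = 66
Base - #101 - #103 - #104 - #105 - #102 - Base: 8+12+19+6+8+18 = 71
Base - #101 - #103 - #105 - #102 - #104 - Base: 8+12+14+8+9+16 = 67
Base - #101 - #103 - #105 - #104 - #102 - Base: 8+12+14+6+9+18 = 67
Base - #101 - #104 - #102 - #103 - #105 - Base: 8+13+9+15+14+10 = 69
Base - #101 - #104 - #102 - #105 - #103 - Base: 8+13+9+8+14+4 = 56
… (46 more)
Base - #101 - #104 - #105 - #102 - #103 - Base: 8+13+6+8+15+4 = 54  ← best
The minimum is 54.
One optimal route: Base → #101 → #104 → #105 → #102 → #103 → Base (or its reverse).

Shortest round trip = 54.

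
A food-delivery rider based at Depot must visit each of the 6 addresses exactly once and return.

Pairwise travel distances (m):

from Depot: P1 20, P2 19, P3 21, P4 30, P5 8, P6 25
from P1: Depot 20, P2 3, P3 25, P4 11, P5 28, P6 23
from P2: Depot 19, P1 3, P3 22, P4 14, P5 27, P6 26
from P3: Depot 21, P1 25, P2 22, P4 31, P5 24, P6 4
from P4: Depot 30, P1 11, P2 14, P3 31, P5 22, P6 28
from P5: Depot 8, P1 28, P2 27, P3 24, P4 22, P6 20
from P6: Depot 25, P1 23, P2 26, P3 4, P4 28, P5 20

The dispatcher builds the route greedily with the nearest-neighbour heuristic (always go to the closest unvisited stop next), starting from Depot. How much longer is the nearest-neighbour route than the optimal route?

From Depot: P5=8, P2=19, P1=20, P3=21, P6=25, P4=30 → choose P5 (8).
From P5: P6=20, P4=22, P3=24, P2=27, P1=28 → choose P6 (20).
From P6: P3=4, P1=23, P2=26, P4=28 → choose P3 (4).
From P3: P2=22, P1=25, P4=31 → choose P2 (22).
From P2: P1=3, P4=14 → choose P1 (3).
From P1: P4=11 → choose P4 (11).
NN route Depot → P5 → P6 → P3 → P2 → P1 → P4 → Depot costs 98.
Optimal: Depot → P3 → P6 → P1 → P2 → P4 → P5 → Depot costs 95 (by enumerating all 360 distinct tours).
Excess = 98 − 95 = 3.

3 m longer than the optimal tour.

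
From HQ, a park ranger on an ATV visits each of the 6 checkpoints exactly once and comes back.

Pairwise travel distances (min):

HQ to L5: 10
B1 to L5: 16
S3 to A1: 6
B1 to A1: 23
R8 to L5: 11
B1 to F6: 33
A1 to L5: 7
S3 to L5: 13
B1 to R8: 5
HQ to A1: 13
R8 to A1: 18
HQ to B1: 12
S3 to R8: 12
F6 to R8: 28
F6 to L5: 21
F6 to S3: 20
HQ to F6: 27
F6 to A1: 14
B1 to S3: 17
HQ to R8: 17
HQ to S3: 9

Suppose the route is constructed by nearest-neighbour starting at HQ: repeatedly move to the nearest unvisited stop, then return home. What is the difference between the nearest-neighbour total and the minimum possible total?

From HQ: S3=9, L5=10, B1=12, A1=13, R8=17, F6=27 → choose S3 (9).
From S3: A1=6, R8=12, L5=13, B1=17, F6=20 → choose A1 (6).
From A1: L5=7, F6=14, R8=18, B1=23 → choose L5 (7).
From L5: R8=11, B1=16, F6=21 → choose R8 (11).
From R8: B1=5, F6=28 → choose B1 (5).
From B1: F6=33 → choose F6 (33).
NN route HQ → S3 → A1 → L5 → R8 → B1 → F6 → HQ costs 98.
Optimal: HQ → B1 → R8 → L5 → F6 → A1 → S3 → HQ costs 78 (by enumerating all 360 distinct tours).
Excess = 98 − 78 = 20.

Excess over optimum: 20 min.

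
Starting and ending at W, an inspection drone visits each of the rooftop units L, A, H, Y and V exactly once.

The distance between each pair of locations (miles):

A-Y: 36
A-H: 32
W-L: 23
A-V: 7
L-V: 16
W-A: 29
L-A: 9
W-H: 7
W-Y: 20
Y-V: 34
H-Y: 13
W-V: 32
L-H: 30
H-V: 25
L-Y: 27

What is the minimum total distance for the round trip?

Minimum total distance: 93 miles.

With 5 stops there are 5!/2 = 60 distinct round trips (a route and its reverse cost the same).
W - L - A - H - Y - V - W: 23+9+32+13+34+32 = 143
W - L - A - H - V - Y - W: 23+9+32+25+34+20 = 143
W - L - A - Y - H - V - W: 23+9+36+13+25+32 = 138
W - L - A - Y - V - H - W: 23+9+36+34+25+7 = 134
W - L - A - V - H - Y - W: 23+9+7+25+13+20 = 97
W - L - A - V - Y - H - W: 23+9+7+34+13+7 = 93
W - L - H - A - Y - V - W: 23+30+32+36+34+32 = 187
W - L - H - A - V - Y - W: 23+30+32+7+34+20 = 146
W - L - H - Y - A - V - W: 23+30+13+36+7+32 = 141
W - L - H - Y - V - A - W: 23+30+13+34+7+29 = 136
W - L - H - V - A - Y - W: 23+30+25+7+36+20 = 141
W - L - H - V - Y - A - W: 23+30+25+34+36+29 = 177
W - L - Y - A - H - V - W: 23+27+36+32+25+32 = 175
W - L - Y - A - V - H - W: 23+27+36+7+25+7 = 125
… (46 more)
The minimum is 93.
One optimal route: W → L → A → V → Y → H → W (or its reverse).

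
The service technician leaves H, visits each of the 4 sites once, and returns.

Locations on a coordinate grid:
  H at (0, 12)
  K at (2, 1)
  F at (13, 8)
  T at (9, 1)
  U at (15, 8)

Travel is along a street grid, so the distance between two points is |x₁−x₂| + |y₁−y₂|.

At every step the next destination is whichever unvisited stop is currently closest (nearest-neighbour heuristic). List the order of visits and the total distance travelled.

52 along H → K → T → F → U → H.

H → [K:13 / F:17 / U:19 / T:20] → K (13)
K → [T:7 / F:18 / U:20] → T (7)
T → [F:11 / U:13] → F (11)
F → [U:2] → U (2)
Return U→H: 19.
Total = 13 + 7 + 11 + 2 + 19 = 52.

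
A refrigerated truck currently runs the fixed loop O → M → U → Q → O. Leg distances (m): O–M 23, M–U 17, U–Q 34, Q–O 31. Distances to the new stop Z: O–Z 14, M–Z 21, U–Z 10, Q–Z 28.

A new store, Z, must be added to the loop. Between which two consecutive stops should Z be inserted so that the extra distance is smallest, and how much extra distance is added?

Minimum extra distance: 4 m, inserting Z between U and Q.

Insertion cost between consecutive stops i–j is d(i,Z) + d(Z,j) − d(i,j):
  between O and M: 14 + 21 − 23 = 12
  between M and U: 21 + 10 − 17 = 14
  between U and Q: 10 + 28 − 34 = 4
  between Q and O: 28 + 14 − 31 = 11
Cheapest insertion is between U and Q, adding 4.
New total = 105 + 4 = 109.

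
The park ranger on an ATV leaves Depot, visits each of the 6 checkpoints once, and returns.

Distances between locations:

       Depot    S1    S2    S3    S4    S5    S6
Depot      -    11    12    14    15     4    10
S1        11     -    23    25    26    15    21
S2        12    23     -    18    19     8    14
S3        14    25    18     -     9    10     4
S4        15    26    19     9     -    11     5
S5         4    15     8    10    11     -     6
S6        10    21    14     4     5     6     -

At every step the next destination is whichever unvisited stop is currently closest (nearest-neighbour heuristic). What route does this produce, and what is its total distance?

Nearest-neighbour total = 76; route Depot → S5 → S6 → S3 → S4 → S2 → S1 → Depot.

From Depot: distances to unvisited — S5=4, S6=10, S1=11, S2=12, S3=14, S4=15. Nearest is S5 (4).
From S5: distances to unvisited — S6=6, S2=8, S3=10, S4=11, S1=15. Nearest is S6 (6).
From S6: distances to unvisited — S3=4, S4=5, S2=14, S1=21. Nearest is S3 (4).
From S3: distances to unvisited — S4=9, S2=18, S1=25. Nearest is S4 (9).
From S4: distances to unvisited — S2=19, S1=26. Nearest is S2 (19).
From S2: distances to unvisited — S1=23. Nearest is S1 (23).
Return S1→Depot: 11.
Total = 4 + 6 + 4 + 9 + 19 + 23 + 11 = 76.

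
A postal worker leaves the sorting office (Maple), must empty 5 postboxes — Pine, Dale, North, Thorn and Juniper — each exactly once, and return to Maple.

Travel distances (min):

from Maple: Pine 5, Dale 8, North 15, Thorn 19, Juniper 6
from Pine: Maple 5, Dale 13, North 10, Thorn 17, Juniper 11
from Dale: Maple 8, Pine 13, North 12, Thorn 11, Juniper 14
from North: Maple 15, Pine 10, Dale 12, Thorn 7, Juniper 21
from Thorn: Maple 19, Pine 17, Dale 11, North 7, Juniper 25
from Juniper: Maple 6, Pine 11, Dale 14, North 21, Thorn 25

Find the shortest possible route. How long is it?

Minimum total distance: 53 min.

There are 60 distinct closed tours to check (reversals are equivalent).
Maple→Pine→Dale→North→Thorn→Juniper→Maple: 5+13+12+7+25+6 = 68
Maple→Pine→Dale→North→Juniper→Thorn→Maple: 5+13+12+21+25+19 = 95
Maple→Pine→Dale→Thorn→North→Juniper→Maple: 5+13+11+7+21+6 = 63
Maple→Pine→Dale→Thorn→Juniper→North→Maple: 5+13+11+25+21+15 = 90
Maple→Pine→Dale→Juniper→North→Thorn→Maple: 5+13+14+21+7+19 = 79
Maple→Pine→Dale→Juniper→Thorn→North→Maple: 5+13+14+25+7+15 = 79
Maple→Pine→North→Dale→Thorn→Juniper→Maple: 5+10+12+11+25+6 = 69
Maple→Pine→North→Dale→Juniper→Thorn→Maple: 5+10+12+14+25+19 = 85
Maple→Pine→North→Thorn→Dale→Juniper→Maple: 5+10+7+11+14+6 = 53
Maple→Pine→North→Thorn→Juniper→Dale→Maple: 5+10+7+25+14+8 = 69
Maple→Pine→North→Juniper→Dale→Thorn→Maple: 5+10+21+14+11+19 = 80
Maple→Pine→North→Juniper→Thorn→Dale→Maple: 5+10+21+25+11+8 = 80
Maple→Pine→Thorn→Dale→North→Juniper→Maple: 5+17+11+12+21+6 = 72
Maple→Pine→Thorn→Dale→Juniper→North→Maple: 5+17+11+14+21+15 = 83
… (46 more)
The minimum is 53.
One optimal route: Maple → Pine → North → Thorn → Dale → Juniper → Maple (or its reverse).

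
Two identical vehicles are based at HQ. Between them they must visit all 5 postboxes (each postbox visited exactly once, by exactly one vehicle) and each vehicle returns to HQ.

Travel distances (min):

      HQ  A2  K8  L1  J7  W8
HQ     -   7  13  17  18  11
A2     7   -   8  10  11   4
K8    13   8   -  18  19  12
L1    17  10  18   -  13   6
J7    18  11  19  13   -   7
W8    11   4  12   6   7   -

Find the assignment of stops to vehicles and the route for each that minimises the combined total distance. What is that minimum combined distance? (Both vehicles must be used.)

Minimum combined distance: 74 min.

Check every non-empty split of the stops between the two vehicles; for each half take its own optimal tour:
  {A2} + {K8, L1, J7, W8}: 14 + 62 = 76
  {K8} + {A2, L1, J7, W8}: 26 + 48 = 74
  {A2, K8} + {L1, J7, W8}: 28 + 48 = 76
  {L1} + {A2, K8, J7, W8}: 34 + 50 = 84
  {A2, L1} + {K8, J7, W8}: 34 + 50 = 84
  {K8, L1} + {A2, J7, W8}: 48 + 36 = 84
  … (15 splits in total)
Best: vehicle 1 HQ → K8 → HQ = 26; vehicle 2 HQ → A2 → L1 → J7 → W8 → HQ = 48; combined 74.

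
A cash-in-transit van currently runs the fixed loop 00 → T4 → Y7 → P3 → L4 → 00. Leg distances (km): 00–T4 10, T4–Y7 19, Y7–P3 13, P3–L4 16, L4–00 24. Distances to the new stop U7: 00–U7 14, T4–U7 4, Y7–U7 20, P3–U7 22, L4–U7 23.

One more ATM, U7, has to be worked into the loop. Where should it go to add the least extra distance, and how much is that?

+5 km — insert U7 between T4 and Y7.

Insertion cost between consecutive stops i–j is d(i,U7) + d(U7,j) − d(i,j):
  between 00 and T4: 14 + 4 − 10 = 8
  between T4 and Y7: 4 + 20 − 19 = 5
  between Y7 and P3: 20 + 22 − 13 = 29
  between P3 and L4: 22 + 23 − 16 = 29
  between L4 and 00: 23 + 14 − 24 = 13
Cheapest insertion is between T4 and Y7, adding 5.
New total = 82 + 5 = 87.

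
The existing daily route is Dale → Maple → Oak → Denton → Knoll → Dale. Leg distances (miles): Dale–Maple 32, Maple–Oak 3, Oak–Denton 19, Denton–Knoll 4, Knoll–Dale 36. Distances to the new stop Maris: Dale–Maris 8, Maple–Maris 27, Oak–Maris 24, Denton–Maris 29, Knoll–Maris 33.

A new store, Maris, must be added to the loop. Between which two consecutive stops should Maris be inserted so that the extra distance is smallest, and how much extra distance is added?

Insertion cost between consecutive stops i–j is d(i,Maris) + d(Maris,j) − d(i,j):
  between Dale and Maple: 8 + 27 − 32 = 3
  between Maple and Oak: 27 + 24 − 3 = 48
  between Oak and Denton: 24 + 29 − 19 = 34
  between Denton and Knoll: 29 + 33 − 4 = 58
  between Knoll and Dale: 33 + 8 − 36 = 5
Cheapest insertion is between Dale and Maple, adding 3.
New total = 94 + 3 = 97.

Minimum extra distance: 3 miles, inserting Maris between Dale and Maple.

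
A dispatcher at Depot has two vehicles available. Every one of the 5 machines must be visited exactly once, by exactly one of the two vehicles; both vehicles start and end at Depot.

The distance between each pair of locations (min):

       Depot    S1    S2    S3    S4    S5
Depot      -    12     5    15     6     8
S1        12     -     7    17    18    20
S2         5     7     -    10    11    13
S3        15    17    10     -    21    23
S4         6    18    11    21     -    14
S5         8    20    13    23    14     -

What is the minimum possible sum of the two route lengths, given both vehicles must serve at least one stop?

Check every non-empty split of the stops between the two vehicles; for each half take its own optimal tour:
  {S1} + {S2, S3, S4, S5}: 24 + 58 = 82
  {S2} + {S1, S3, S4, S5}: 10 + 72 = 82
  {S1, S2} + {S3, S4, S5}: 24 + 58 = 82
  {S3} + {S1, S2, S4, S5}: 30 + 52 = 82
  {S1, S3} + {S2, S4, S5}: 44 + 38 = 82
  {S2, S3} + {S1, S4, S5}: 30 + 52 = 82
  … (15 splits in total)
  {S1, S2, S3} + {S4, S5}: 44 + 28 = 72  ← best
Best: vehicle 1 Depot → S1 → S2 → S3 → Depot = 44; vehicle 2 Depot → S4 → S5 → Depot = 28; combined 72.

72 min — the smallest possible combined total.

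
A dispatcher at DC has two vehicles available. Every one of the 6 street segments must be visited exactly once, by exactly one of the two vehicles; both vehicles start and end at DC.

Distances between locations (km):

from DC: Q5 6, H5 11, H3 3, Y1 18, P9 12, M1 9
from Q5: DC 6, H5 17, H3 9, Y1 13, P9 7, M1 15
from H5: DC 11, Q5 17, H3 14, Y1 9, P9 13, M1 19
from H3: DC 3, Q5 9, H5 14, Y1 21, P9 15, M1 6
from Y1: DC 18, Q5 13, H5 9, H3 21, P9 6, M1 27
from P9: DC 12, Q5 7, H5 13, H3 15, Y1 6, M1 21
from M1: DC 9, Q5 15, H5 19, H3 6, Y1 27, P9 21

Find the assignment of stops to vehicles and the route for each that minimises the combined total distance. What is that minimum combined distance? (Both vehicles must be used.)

Minimum combined distance: 57 km.

There are 2^5 − 1 = 31 ways to divide the 6 stops into two non-empty groups. For each, the best each vehicle can do is its own shortest tour through its group:
  {Q5} + {H5, H3, Y1, P9, M1}: 12 + 55 = 67
  {H5} + {Q5, H3, Y1, P9, M1}: 22 + 55 = 77
  {Q5, H5} + {H3, Y1, P9, M1}: 34 + 54 = 88
  {H3} + {Q5, H5, Y1, P9, M1}: 6 + 56 = 62
  {Q5, H3} + {H5, Y1, P9, M1}: 18 + 55 = 73
  {H5, H3} + {Q5, Y1, P9, M1}: 28 + 55 = 83
  … (31 splits in total)
  {Q5, H5, Y1, P9} + {H3, M1}: 39 + 18 = 57  ← best
Best: vehicle 1 DC → Q5 → P9 → Y1 → H5 → DC = 39; vehicle 2 DC → H3 → M1 → DC = 18; combined 57.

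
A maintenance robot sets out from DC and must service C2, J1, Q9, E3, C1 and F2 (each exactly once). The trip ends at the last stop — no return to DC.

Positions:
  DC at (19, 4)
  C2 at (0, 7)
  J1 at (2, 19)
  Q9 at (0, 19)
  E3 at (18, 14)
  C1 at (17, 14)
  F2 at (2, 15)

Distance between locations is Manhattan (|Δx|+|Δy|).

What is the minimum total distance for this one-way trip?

There are 6! = 720 possible orderings.
DC → C2 → J1 → Q9 → E3 → C1 → F2: 22+14+2+23+1+16 = 78
DC → C2 → J1 → Q9 → E3 → F2 → C1: 22+14+2+23+17+16 = 94
DC → C2 → J1 → Q9 → C1 → E3 → F2: 22+14+2+22+1+17 = 78
DC → C2 → J1 → Q9 → C1 → F2 → E3: 22+14+2+22+16+17 = 93
DC → C2 → J1 → Q9 → F2 → E3 → C1: 22+14+2+6+17+1 = 62
DC → C2 → J1 → Q9 → F2 → C1 → E3: 22+14+2+6+16+1 = 61
DC → C2 → J1 → E3 → Q9 → C1 → F2: 22+14+21+23+22+16 = 118
DC → C2 → J1 → E3 → Q9 → F2 → C1: 22+14+21+23+6+16 = 102
… (712 more)
DC → E3 → C1 → F2 → J1 → Q9 → C2: 11+1+16+4+2+12 = 46  ← best
The minimum is 46.
One shortest path: DC → E3 → C1 → F2 → J1 → Q9 → C2.

Minimum one-way distance = 46.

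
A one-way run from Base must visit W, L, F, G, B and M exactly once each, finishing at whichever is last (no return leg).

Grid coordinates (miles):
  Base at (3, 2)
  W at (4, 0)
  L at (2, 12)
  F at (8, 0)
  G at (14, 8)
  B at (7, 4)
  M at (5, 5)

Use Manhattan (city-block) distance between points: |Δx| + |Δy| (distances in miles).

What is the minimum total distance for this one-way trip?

There are 6! = 720 possible orderings.
Base - W - L - F - G - B - M: 3+14+18+14+11+3 = 63
Base - W - L - F - G - M - B: 3+14+18+14+12+3 = 64
Base - W - L - F - B - G - M: 3+14+18+5+11+12 = 63
Base - W - L - F - B - M - G: 3+14+18+5+3+12 = 55
Base - W - L - F - M - G - B: 3+14+18+8+12+11 = 66
Base - W - L - F - M - B - G: 3+14+18+8+3+11 = 57
Base - W - L - G - F - B - M: 3+14+16+14+5+3 = 55
Base - W - L - G - F - M - B: 3+14+16+14+8+3 = 58
… (712 more)
Base - W - F - B - M - L - G: 3+4+5+3+10+16 = 41  ← best
The minimum is 41.
One shortest path: Base → W → F → B → M → L → G.

Shortest open route: 41 miles.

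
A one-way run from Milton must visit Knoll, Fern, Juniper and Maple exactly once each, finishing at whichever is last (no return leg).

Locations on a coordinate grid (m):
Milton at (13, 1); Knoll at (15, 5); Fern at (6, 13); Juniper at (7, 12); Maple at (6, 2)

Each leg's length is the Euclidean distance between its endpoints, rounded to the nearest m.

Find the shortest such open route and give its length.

Shortest open route: 24 m.

There are 4! = 24 possible orderings.
Milton→Knoll→Fern→Juniper→Maple: 4+12+1+10 = 27
Milton→Knoll→Fern→Maple→Juniper: 4+12+11+10 = 37
Milton→Knoll→Juniper→Fern→Maple: 4+11+1+11 = 27
Milton→Knoll→Juniper→Maple→Fern: 4+11+10+11 = 36
Milton→Knoll→Maple→Fern→Juniper: 4+9+11+1 = 25
Milton→Knoll→Maple→Juniper→Fern: 4+9+10+1 = 24
Milton→Fern→Knoll→Juniper→Maple: 14+12+11+10 = 47
Milton→Fern→Knoll→Maple→Juniper: 14+12+9+10 = 45
Milton→Fern→Juniper→Knoll→Maple: 14+1+11+9 = 35
Milton→Fern→Juniper→Maple→Knoll: 14+1+10+9 = 34
Milton→Fern→Maple→Knoll→Juniper: 14+11+9+11 = 45
Milton→Fern→Maple→Juniper→Knoll: 14+11+10+11 = 46
Milton→Juniper→Knoll→Fern→Maple: 13+11+12+11 = 47
Milton→Juniper→Knoll→Maple→Fern: 13+11+9+11 = 44
… (10 more)
The minimum is 24.
One shortest path: Milton → Knoll → Maple → Juniper → Fern.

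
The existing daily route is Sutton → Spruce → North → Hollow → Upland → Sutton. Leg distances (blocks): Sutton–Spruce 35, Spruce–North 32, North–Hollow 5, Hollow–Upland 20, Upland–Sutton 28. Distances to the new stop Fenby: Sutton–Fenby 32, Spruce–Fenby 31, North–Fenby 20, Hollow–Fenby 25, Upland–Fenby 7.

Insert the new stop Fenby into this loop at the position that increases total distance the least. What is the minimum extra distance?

Insertion cost between consecutive stops i–j is d(i,Fenby) + d(Fenby,j) − d(i,j):
  between Sutton and Spruce: 32 + 31 − 35 = 28
  between Spruce and North: 31 + 20 − 32 = 19
  between North and Hollow: 20 + 25 − 5 = 40
  between Hollow and Upland: 25 + 7 − 20 = 12
  between Upland and Sutton: 7 + 32 − 28 = 11
Cheapest insertion is between Upland and Sutton, adding 11.
New total = 120 + 11 = 131.

+11 blocks — insert Fenby between Upland and Sutton.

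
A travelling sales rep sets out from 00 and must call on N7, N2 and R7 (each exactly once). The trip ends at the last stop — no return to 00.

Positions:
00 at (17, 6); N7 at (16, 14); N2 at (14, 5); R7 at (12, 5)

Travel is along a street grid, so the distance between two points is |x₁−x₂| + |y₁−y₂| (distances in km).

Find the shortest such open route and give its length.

There are 3! = 6 possible orderings.
00 - N7 - N2 - R7: 9+11+2 = 22
00 - N7 - R7 - N2: 9+13+2 = 24
00 - N2 - N7 - R7: 4+11+13 = 28
00 - N2 - R7 - N7: 4+2+13 = 19
00 - R7 - N7 - N2: 6+13+11 = 30
00 - R7 - N2 - N7: 6+2+11 = 19
The minimum is 19.
One shortest path: 00 → N2 → R7 → N7.

Minimum one-way distance = 19 km.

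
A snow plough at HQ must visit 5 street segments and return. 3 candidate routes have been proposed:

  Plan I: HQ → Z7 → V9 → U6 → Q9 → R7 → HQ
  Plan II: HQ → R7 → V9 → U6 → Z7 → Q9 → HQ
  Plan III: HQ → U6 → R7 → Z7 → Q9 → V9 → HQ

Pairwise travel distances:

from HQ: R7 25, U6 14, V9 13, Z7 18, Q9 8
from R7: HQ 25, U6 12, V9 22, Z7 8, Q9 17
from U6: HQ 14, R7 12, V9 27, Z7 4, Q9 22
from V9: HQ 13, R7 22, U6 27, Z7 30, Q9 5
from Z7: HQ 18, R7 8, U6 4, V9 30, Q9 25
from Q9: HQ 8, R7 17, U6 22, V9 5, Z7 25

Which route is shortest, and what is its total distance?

Shortest is Plan III, total 77.

Plan I: 18 + 30 + 27 + 22 + 17 + 25 = 139
Plan II: 25 + 22 + 27 + 4 + 25 + 8 = 111
Plan III: 14 + 12 + 8 + 25 + 5 + 13 = 77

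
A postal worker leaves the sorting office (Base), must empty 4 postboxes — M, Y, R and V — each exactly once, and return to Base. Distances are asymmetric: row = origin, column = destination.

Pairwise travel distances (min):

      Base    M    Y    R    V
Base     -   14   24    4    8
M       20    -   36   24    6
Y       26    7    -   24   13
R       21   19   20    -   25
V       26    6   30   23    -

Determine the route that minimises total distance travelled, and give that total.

63 min — the shortest possible round trip.

Base → M → Y → R → V → Base: 14+36+24+25+26 = 125
Base → M → Y → V → R → Base: 14+36+13+23+21 = 107
Base → M → R → Y → V → Base: 14+24+20+13+26 = 97
Base → M → R → V → Y → Base: 14+24+25+30+26 = 119
Base → M → V → Y → R → Base: 14+6+30+24+21 = 95
Base → M → V → R → Y → Base: 14+6+23+20+26 = 89
Base → Y → M → R → V → Base: 24+7+24+25+26 = 106
Base → Y → M → V → R → Base: 24+7+6+23+21 = 81
Base → Y → R → M → V → Base: 24+24+19+6+26 = 99
Base → Y → R → V → M → Base: 24+24+25+6+20 = 99
Base → Y → V → M → R → Base: 24+13+6+24+21 = 88
Base → Y → V → R → M → Base: 24+13+23+19+20 = 99
Base → R → M → Y → V → Base: 4+19+36+13+26 = 98
Base → R → M → V → Y → Base: 4+19+6+30+26 = 85
… (10 more)
Base → R → Y → M → V → Base: 4+20+7+6+26 = 63  ← best
The minimum is 63.
One optimal route: Base → R → Y → M → V → Base.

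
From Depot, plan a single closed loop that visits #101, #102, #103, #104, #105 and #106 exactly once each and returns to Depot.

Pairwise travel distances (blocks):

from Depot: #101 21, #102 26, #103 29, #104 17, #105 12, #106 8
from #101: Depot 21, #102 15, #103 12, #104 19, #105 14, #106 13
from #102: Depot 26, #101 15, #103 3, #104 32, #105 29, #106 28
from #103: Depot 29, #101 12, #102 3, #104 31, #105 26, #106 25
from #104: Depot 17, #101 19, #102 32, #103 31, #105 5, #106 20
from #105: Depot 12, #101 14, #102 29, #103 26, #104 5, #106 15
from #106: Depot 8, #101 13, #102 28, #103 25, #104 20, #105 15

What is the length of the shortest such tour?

Depot-#101-#102-#103-#104-#105-#106-Depot: 21+15+3+31+5+15+8 = 98
Depot-#101-#102-#103-#104-#106-#105-Depot: 21+15+3+31+20+15+12 = 117
Depot-#101-#102-#103-#105-#104-#106-Depot: 21+15+3+26+5+20+8 = 98
Depot-#101-#102-#103-#105-#106-#104-Depot: 21+15+3+26+15+20+17 = 117
Depot-#101-#102-#103-#106-#104-#105-Depot: 21+15+3+25+20+5+12 = 101
Depot-#101-#102-#103-#106-#105-#104-Depot: 21+15+3+25+15+5+17 = 101
Depot-#101-#102-#104-#103-#105-#106-Depot: 21+15+32+31+26+15+8 = 148
Depot-#101-#102-#104-#103-#106-#105-Depot: 21+15+32+31+25+15+12 = 151
… (352 more)
Depot-#105-#104-#102-#103-#101-#106-Depot: 12+5+32+3+12+13+8 = 85  ← best
The minimum is 85.
One optimal route: Depot → #105 → #104 → #102 → #103 → #101 → #106 → Depot (or its reverse).

85 blocks — the shortest possible round trip.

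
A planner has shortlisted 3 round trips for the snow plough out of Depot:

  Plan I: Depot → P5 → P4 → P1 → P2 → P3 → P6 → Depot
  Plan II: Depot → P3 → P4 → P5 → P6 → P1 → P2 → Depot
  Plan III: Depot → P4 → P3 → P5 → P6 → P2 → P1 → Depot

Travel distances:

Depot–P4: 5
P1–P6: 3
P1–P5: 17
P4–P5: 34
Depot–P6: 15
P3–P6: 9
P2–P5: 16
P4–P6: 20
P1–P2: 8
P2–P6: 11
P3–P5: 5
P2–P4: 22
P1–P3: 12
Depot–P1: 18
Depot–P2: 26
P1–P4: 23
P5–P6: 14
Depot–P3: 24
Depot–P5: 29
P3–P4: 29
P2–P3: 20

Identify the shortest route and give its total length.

90 — Plan III is the shortest.

Plan I: 29 + 34 + 23 + 8 + 20 + 9 + 15 = 138
Plan II: 24 + 29 + 34 + 14 + 3 + 8 + 26 = 138
Plan III: 5 + 29 + 5 + 14 + 11 + 8 + 18 = 90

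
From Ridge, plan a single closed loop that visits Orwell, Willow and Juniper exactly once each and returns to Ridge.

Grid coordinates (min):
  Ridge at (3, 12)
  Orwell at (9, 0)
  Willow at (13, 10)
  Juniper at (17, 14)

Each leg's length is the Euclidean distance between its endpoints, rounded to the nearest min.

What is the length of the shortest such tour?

Shortest round trip = 44 min.

Ridge → Orwell → Willow → Juniper → Ridge: 13+11+6+14 = 44
Ridge → Orwell → Juniper → Willow → Ridge: 13+16+6+10 = 45
Ridge → Willow → Orwell → Juniper → Ridge: 10+11+16+14 = 51
The minimum is 44.
One optimal route: Ridge → Orwell → Willow → Juniper → Ridge (or its reverse).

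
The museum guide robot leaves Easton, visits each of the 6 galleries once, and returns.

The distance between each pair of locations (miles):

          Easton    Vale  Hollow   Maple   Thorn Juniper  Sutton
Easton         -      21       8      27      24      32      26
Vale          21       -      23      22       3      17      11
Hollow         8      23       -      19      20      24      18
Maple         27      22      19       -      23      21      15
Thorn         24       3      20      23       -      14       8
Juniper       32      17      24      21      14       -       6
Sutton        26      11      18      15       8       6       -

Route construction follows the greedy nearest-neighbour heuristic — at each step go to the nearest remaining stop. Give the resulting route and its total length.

At Easton the remaining stops are Hollow 8, Vale 21, Thorn 24, Sutton 26, Maple 27, Juniper 32; go to Hollow.
At Hollow the remaining stops are Sutton 18, Maple 19, Thorn 20, Vale 23, Juniper 24; go to Sutton.
At Sutton the remaining stops are Juniper 6, Thorn 8, Vale 11, Maple 15; go to Juniper.
At Juniper the remaining stops are Thorn 14, Vale 17, Maple 21; go to Thorn.
At Thorn the remaining stops are Vale 3, Maple 23; go to Vale.
At Vale the remaining stops are Maple 22; go to Maple.
Return Maple→Easton: 27.
Total = 8 + 18 + 6 + 14 + 3 + 22 + 27 = 98.

Total distance 98 miles via the nearest-neighbour route Easton → Hollow → Sutton → Juniper → Thorn → Vale → Maple → Easton.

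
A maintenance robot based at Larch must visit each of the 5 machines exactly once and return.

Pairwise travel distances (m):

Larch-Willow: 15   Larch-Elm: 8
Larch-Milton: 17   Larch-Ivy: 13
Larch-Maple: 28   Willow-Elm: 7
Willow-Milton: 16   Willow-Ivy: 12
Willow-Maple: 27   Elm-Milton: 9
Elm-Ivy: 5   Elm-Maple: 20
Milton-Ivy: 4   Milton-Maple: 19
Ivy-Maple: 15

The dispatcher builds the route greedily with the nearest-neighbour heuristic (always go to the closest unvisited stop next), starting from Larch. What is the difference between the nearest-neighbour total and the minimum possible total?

The nearest-neighbour route is 10 m longer than optimal.

From Larch: Elm=8, Ivy=13, Willow=15, Milton=17, Maple=28 → choose Elm (8).
From Elm: Ivy=5, Willow=7, Milton=9, Maple=20 → choose Ivy (5).
From Ivy: Milton=4, Willow=12, Maple=15 → choose Milton (4).
From Milton: Willow=16, Maple=19 → choose Willow (16).
From Willow: Maple=27 → choose Maple (27).
NN route Larch → Elm → Ivy → Milton → Willow → Maple → Larch costs 88.
Optimal: Larch → Willow → Elm → Milton → Ivy → Maple → Larch costs 78 (by enumerating all 60 distinct tours).
Excess = 88 − 78 = 10.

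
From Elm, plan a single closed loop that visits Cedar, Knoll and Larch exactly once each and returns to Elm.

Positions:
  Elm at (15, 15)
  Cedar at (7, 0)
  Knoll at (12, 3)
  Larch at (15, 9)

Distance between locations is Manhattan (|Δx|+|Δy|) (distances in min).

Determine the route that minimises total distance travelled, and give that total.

Shortest round trip = 46 min.

Elm→Cedar→Knoll→Larch→Elm: 23+8+9+6 = 46
Elm→Cedar→Larch→Knoll→Elm: 23+17+9+15 = 64
Elm→Knoll→Cedar→Larch→Elm: 15+8+17+6 = 46
The minimum is 46.
One optimal route: Elm → Cedar → Knoll → Larch → Elm (or its reverse).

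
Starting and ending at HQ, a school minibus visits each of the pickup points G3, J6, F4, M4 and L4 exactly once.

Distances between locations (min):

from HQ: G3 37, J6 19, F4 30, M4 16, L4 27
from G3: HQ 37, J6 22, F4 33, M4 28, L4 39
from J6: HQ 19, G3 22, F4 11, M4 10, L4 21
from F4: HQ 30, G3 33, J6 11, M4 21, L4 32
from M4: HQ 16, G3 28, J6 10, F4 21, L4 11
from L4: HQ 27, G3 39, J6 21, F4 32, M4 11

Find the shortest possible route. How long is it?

There are 60 distinct closed tours to check (reversals are equivalent).
HQ-G3-J6-F4-M4-L4-HQ: 37+22+11+21+11+27 = 129
HQ-G3-J6-F4-L4-M4-HQ: 37+22+11+32+11+16 = 129
HQ-G3-J6-M4-F4-L4-HQ: 37+22+10+21+32+27 = 149
HQ-G3-J6-M4-L4-F4-HQ: 37+22+10+11+32+30 = 142
HQ-G3-J6-L4-F4-M4-HQ: 37+22+21+32+21+16 = 149
HQ-G3-J6-L4-M4-F4-HQ: 37+22+21+11+21+30 = 142
HQ-G3-F4-J6-M4-L4-HQ: 37+33+11+10+11+27 = 129
HQ-G3-F4-J6-L4-M4-HQ: 37+33+11+21+11+16 = 129
HQ-G3-F4-M4-J6-L4-HQ: 37+33+21+10+21+27 = 149
HQ-G3-F4-M4-L4-J6-HQ: 37+33+21+11+21+19 = 142
HQ-G3-F4-L4-J6-M4-HQ: 37+33+32+21+10+16 = 149
HQ-G3-F4-L4-M4-J6-HQ: 37+33+32+11+10+19 = 142
HQ-G3-M4-J6-F4-L4-HQ: 37+28+10+11+32+27 = 145
HQ-G3-M4-J6-L4-F4-HQ: 37+28+10+21+32+30 = 158
… (46 more)
The minimum is 129.
One optimal route: HQ → G3 → J6 → F4 → M4 → L4 → HQ (or its reverse).

Shortest round trip = 129 min.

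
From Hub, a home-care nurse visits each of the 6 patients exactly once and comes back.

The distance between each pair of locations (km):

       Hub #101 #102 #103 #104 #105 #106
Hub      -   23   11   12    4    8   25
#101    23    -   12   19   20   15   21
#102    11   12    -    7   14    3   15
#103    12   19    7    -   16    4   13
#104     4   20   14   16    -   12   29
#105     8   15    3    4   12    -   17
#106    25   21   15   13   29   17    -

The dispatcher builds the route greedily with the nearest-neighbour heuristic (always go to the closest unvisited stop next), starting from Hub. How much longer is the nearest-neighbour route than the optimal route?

Excess over optimum: 7 km.

From Hub: #104=4, #105=8, #102=11, #103=12, #101=23, #106=25 → choose #104 (4).
From #104: #105=12, #102=14, #103=16, #101=20, #106=29 → choose #105 (12).
From #105: #102=3, #103=4, #101=15, #106=17 → choose #102 (3).
From #102: #103=7, #101=12, #106=15 → choose #103 (7).
From #103: #106=13, #101=19 → choose #106 (13).
From #106: #101=21 → choose #101 (21).
NN route Hub → #104 → #105 → #102 → #103 → #106 → #101 → Hub costs 83.
Optimal: Hub → #102 → #105 → #103 → #106 → #101 → #104 → Hub costs 76 (by enumerating all 360 distinct tours).
Excess = 83 − 76 = 7.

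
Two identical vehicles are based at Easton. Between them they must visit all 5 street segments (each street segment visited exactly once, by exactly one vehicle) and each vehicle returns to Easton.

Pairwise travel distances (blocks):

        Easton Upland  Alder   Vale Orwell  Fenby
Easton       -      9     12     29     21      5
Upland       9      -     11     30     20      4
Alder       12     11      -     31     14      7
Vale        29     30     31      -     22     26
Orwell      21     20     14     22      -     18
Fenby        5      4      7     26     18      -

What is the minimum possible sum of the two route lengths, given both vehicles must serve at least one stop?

There are 2^4 − 1 = 15 ways to divide the 5 stops into two non-empty groups. For each, the best each vehicle can do is its own shortest tour through its group:
  {Upland} + {Alder, Vale, Orwell, Fenby}: 18 + 77 = 95
  {Alder} + {Upland, Vale, Orwell, Fenby}: 24 + 80 = 104
  {Upland, Alder} + {Vale, Orwell, Fenby}: 32 + 74 = 106
  {Vale} + {Upland, Alder, Orwell, Fenby}: 58 + 55 = 113
  {Upland, Vale} + {Alder, Orwell, Fenby}: 68 + 47 = 115
  {Alder, Vale} + {Upland, Orwell, Fenby}: 72 + 50 = 122
  … (15 splits in total)
Best: vehicle 1 Easton → Upland → Easton = 18; vehicle 2 Easton → Vale → Orwell → Alder → Fenby → Easton = 77; combined 95.

Minimum combined distance: 95 blocks.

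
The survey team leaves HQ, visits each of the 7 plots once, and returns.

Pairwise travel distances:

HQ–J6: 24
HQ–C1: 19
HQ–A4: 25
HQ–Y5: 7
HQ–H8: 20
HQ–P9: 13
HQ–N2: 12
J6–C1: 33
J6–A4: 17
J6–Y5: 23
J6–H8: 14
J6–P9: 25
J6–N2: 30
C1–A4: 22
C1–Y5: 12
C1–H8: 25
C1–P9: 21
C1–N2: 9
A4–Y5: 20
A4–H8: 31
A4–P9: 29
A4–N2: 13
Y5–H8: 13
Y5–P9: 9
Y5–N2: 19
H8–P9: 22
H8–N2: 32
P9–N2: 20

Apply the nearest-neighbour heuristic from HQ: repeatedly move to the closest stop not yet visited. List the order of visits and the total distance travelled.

Nearest-neighbour total = 118; route HQ → Y5 → P9 → N2 → C1 → A4 → J6 → H8 → HQ.

HQ → [Y5:7 / N2:12 / P9:13 / C1:19 / H8:20 / J6:24 / A4:25] → Y5 (7)
Y5 → [P9:9 / C1:12 / H8:13 / N2:19 / A4:20 / J6:23] → P9 (9)
P9 → [N2:20 / C1:21 / H8:22 / J6:25 / A4:29] → N2 (20)
N2 → [C1:9 / A4:13 / J6:30 / H8:32] → C1 (9)
C1 → [A4:22 / H8:25 / J6:33] → A4 (22)
A4 → [J6:17 / H8:31] → J6 (17)
J6 → [H8:14] → H8 (14)
Return H8→HQ: 20.
Total = 7 + 9 + 20 + 9 + 22 + 17 + 14 + 20 = 118.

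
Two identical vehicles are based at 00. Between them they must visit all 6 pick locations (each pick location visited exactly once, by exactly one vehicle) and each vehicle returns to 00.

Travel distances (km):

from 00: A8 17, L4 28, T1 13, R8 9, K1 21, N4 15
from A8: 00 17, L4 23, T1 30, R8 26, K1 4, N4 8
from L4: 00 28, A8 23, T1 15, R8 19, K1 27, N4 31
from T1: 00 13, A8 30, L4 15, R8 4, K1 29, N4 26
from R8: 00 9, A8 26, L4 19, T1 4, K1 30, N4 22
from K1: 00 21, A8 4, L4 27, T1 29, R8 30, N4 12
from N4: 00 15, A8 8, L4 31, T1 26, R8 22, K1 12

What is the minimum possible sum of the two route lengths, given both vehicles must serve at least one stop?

There are 2^5 − 1 = 31 ways to divide the 6 stops into two non-empty groups. For each, the best each vehicle can do is its own shortest tour through its group:
  {A8} + {L4, T1, R8, K1, N4}: 34 + 82 = 116
  {L4} + {A8, T1, R8, K1, N4}: 56 + 69 = 125
  {A8, L4} + {T1, R8, K1, N4}: 68 + 69 = 137
  {T1} + {A8, L4, R8, K1, N4}: 26 + 82 = 108
  {A8, T1} + {L4, R8, K1, N4}: 60 + 82 = 142
  {L4, T1} + {A8, R8, K1, N4}: 56 + 64 = 120
  … (31 splits in total)
  {R8} + {A8, L4, T1, K1, N4}: 18 + 82 = 100  ← best
Best: vehicle 1 00 → R8 → 00 = 18; vehicle 2 00 → T1 → L4 → A8 → K1 → N4 → 00 = 82; combined 100.

100 km — the smallest possible combined total.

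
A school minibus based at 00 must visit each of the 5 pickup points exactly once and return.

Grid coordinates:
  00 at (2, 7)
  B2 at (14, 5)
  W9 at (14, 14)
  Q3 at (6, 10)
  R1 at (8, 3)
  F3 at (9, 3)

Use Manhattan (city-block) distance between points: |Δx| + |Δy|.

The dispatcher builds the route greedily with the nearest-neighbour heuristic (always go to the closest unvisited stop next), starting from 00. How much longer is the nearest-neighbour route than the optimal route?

00: Q3=7, R1=10, F3=11, B2=14, W9=19 ⇒ Q3
Q3: R1=9, F3=10, W9=12, B2=13 ⇒ R1
R1: F3=1, B2=8, W9=17 ⇒ F3
F3: B2=7, W9=16 ⇒ B2
B2: W9=9 ⇒ W9
NN route 00 → Q3 → R1 → F3 → B2 → W9 → 00 costs 52.
Optimal: 00 → Q3 → W9 → B2 → F3 → R1 → 00 costs 46 (by enumerating all 60 distinct tours).
Excess = 52 − 46 = 6.

Excess over optimum: 6.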